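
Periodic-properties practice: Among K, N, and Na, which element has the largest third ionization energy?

IE_3 is the cost of taking one more electron from the +2 cation: K²⁺ is already 1 electron into the core; N²⁺ still has 3 valence electrons; Na²⁺ is already 1 electron into the core.
Usually core removal costs more than valence removal, but here the competition is close: a tightly held n=2 valence electron can cost more to remove than an n=3 core electron, so the actual values have to decide it.
The numbers (kJ/mol): K 4420, N 4578, Na 6910.
So the third ionization energies run K < N < Na.

Na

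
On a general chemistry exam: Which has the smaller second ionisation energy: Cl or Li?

Cl

IE_2 is the cost of taking one more electron from the +1 cation: Cl⁺ still has 6 valence electrons; Li⁺ is the bare [He] core.
Breaking into a closed-shell core is much more expensive than removing a leftover valence electron — Li has the largest IE_2 here.
Tabulated IE_2 (kJ/mol): Cl 2298, Li 7298.
So the second ionization energies run Cl < Li.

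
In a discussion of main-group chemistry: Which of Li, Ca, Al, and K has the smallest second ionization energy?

Ca

The second ionization energy removes an electron from the +1 ion. For each element: Li⁺ is the bare [He] core; Ca⁺ still has 1 valence electron; Al⁺ still has 2 valence electrons; K⁺ is the bare [Ar] core.
Pulling an electron out of a noble-gas core costs far more than removing a remaining valence electron, so K and Li sit at the high end of IE_2.
Valence configurations: Ca⁺ [Ar]4s¹, Al⁺ [Ne]3s².
The numbers (kJ/mol): Li 7298, Ca 1145, Al 1817, K 3052.
Hence IE_2: Ca < Al < K < Li.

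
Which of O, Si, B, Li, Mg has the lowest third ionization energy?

Si

After 2 electrons have been removed, what remains? O²⁺ still has 4 valence electrons; Si²⁺ still has 2 valence electrons; B²⁺ still has 1 valence electron; Li²⁺ is already 1 electron into the core; Mg²⁺ is the bare [Ne] core.
Pulling an electron out of a noble-gas core costs far more than removing a remaining valence electron, so Mg and Li sit at the high end of IE_3.
Valence configurations: O²⁺ [He]2s²2p², Si²⁺ [Ne]3s², B²⁺ [He]2s¹.
The numbers (kJ/mol): O 5300, Si 3232, B 3660, Li 11815, Mg 7733.
So the third ionization energies run Si < B < O < Mg < Li.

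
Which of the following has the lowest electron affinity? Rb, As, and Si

Si is in period 3, group 14; As is in period 4, group 15; Rb is in period 5, group 1.
Atoms with high Z_eff and room in the valence shell (especially the halogens) have the most exothermic electron affinities.
These span different periods and groups, so the two trends combine.
As > Rb: relative to Rb, both the across-period and down-group shifts push As's electron affinity up.
Si > As: the two effects oppose for this pair; the down-group effect wins (134 vs 78 kJ/mol).
Approximate values (kJ/mol): Si 134, As 78, Rb 47.
The lowest electron affinity among these belongs to Rb.

Rb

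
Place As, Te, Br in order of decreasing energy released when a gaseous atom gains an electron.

As is in period 4, group 15; Br is in period 4, group 17; Te is in period 5, group 16.
Electron affinity generally becomes more exothermic across a period toward the halogens and less exothermic down a group.
These span different periods and groups, so the two trends combine.
Te > As: the two effects oppose for this pair; the across-period effect wins (190 vs 78 kJ/mol).
Br > Te: both effects reinforce here, so Br is clearly the higher of the two.
Approximate values (kJ/mol): As 78, Br 325, Te 190.
So from highest to lowest: Br > Te > As.

Br, Te, As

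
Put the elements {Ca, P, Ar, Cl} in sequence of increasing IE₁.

P is in period 3, group 15; Cl is in period 3, group 17; Ar is in period 3, group 18; Ca is in period 4, group 2.
First ionization energy rises across a period (greater Z_eff holds electrons more tightly) and falls down a group (valence electrons are farther from the nucleus).
Neither a single period nor a single group — weigh both effects.
P > Ca: both effects reinforce here, so P is clearly the higher of the two.
Cl > P: both are in period 3; the period trend gives Cl the larger value.
Ar > Cl: both are in period 3; the period trend gives Ar the larger value.
Tabulated first ionization energy (kJ/mol): P 1012, Cl 1251, Ar 1521, Ca 590.
So from lowest to highest: Ca < P < Cl < Ar.

Ca < P < Cl < Ar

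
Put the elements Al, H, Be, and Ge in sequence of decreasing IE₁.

H > Be > Ge > Al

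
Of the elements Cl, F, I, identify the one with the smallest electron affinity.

EA tends to increase across a period and decrease down a group, though the pattern is less regular than for IE or radius.
All are in group 17; the group trend (electron affinity increases up the group) applies, with the exception below.
Note the exception: Cl has a higher electron affinity than F, contrary to the simple trend — F's small 2p subshell makes the incoming electron feel strong e⁻–e⁻ repulsion, so Cl actually releases more energy on gaining an electron.
Approximate values (kJ/mol): F 328, Cl 349, I 295.
The smallest electron affinity among these belongs to I.

I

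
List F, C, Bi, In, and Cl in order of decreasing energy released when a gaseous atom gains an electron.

Cl, F, C, Bi, In

C is in period 2, group 14; F is in period 2, group 17; Cl is in period 3, group 17; In is in period 5, group 13; Bi is in period 6, group 15.
EA tends to increase across a period and decrease down a group, though the pattern is less regular than for IE or radius.
Neither a single period nor a single group — weigh both effects.
Bi > In: period and group pull opposite ways; the across-period shift dominates (91 vs 29 kJ/mol).
C > Bi: the two effects oppose for this pair; the down-group effect wins (122 vs 91 kJ/mol).
F > C: F lies to the right of C in period 2, so the across-period effect alone puts F higher.
Cl > F: this pair runs against the simple trend — see the exception note.
Note the exception: Cl has a higher electron affinity than F, contrary to the simple trend — F's small 2p subshell makes the incoming electron feel strong e⁻–e⁻ repulsion, so Cl actually releases more energy on gaining an electron.
For reference (kJ/mol): C 122, F 328, Cl 349, In 29, Bi 91.
So from highest to lowest: Cl > F > C > Bi > In.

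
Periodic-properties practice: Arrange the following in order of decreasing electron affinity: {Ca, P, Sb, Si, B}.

Si > Sb > P > B > Ca

B is in period 2, group 13; Si is in period 3, group 14; P is in period 3, group 15; Ca is in period 4, group 2; Sb is in period 5, group 15.
Atoms with high Z_eff and room in the valence shell (especially the halogens) have the most exothermic electron affinities.
Neither a single period nor a single group — weigh both effects.
B > Ca: relative to Ca, both the across-period and down-group shifts push B's electron affinity up.
P > B: period and group pull opposite ways; the across-period shift dominates (72 vs 27 kJ/mol).
Sb > P: this pair runs against the simple trend — see the exception note.
Si > Sb: the two effects oppose for this pair; the down-group effect wins (134 vs 103 kJ/mol).
Note the exception: Sb has a higher electron affinity than P, contrary to the simple trend — both are half-filled np³, but the pairing/repulsion penalty for the added electron shrinks as the p orbitals become larger and more diffuse down the group, and for Sb that outweighs the weaker nuclear attraction.
Note the exception: Si has a higher electron affinity than P, contrary to the simple trend — adding an electron to P's half-filled 3p³ is unfavourable, so Si (3p²) has the more exothermic EA.
Approximate values (kJ/mol): B 27, Si 134, P 72, Ca 2, Sb 103.
So from highest to lowest: Si > Sb > P > B > Ca.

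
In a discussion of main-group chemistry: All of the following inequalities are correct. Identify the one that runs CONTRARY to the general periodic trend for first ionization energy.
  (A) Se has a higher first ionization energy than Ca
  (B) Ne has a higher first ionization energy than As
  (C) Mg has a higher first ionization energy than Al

The general trend: first ionization energy increases across a period and decreases down a group.
(A) Se (period 4, group 16) vs Ca (period 4, group 2): the stated order agrees with the simple trend.
(B) Ne (period 2, group 18) vs As (period 4, group 15): the stated order agrees with the simple trend.
(C) Mg (period 3, group 2) vs Al (period 3, group 13): the stated order contradicts the simple trend.
The exception is (C): Al's single 3p electron is easier to remove than one from Mg's filled 3s².

(C)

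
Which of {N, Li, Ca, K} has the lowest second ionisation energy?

Ca

Consider each +1 ion: N⁺ still has 4 valence electrons; Li⁺ is the bare [He] core; Ca⁺ still has 1 valence electron; K⁺ is the bare [Ar] core.
Core electrons are held far more tightly than valence electrons, so K and Li top the IE_2 order.
Valence configurations: N⁺ [He]2s²2p², Ca⁺ [Ar]4s¹.
Tabulated IE_2 (kJ/mol): N 2856, Li 7298, Ca 1145, K 3052.
Putting it together, IE_2: Ca < N < K < Li.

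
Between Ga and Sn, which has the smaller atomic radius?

Ga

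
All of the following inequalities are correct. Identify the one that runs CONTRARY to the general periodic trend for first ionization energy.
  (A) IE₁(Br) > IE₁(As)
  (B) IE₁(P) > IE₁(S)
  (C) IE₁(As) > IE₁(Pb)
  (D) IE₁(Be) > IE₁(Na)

(B)

The general trend: first ionization energy increases across a period and decreases down a group.
(A) Br (period 4, group 17) vs As (period 4, group 15): the stated order agrees with the simple trend.
(B) P (period 3, group 15) vs S (period 3, group 16): the stated order contradicts the simple trend.
(C) As (period 4, group 15) vs Pb (period 6, group 14): the stated order agrees with the simple trend.
(D) Be (period 2, group 2) vs Na (period 3, group 1): the stated order agrees with the simple trend.
The exception is (B): S (3p⁴) ionizes more easily than half-filled P (3p³) because the paired 3p electron in S is pushed out by e⁻–e⁻ repulsion.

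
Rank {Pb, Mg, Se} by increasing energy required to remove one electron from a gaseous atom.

Pb < Mg < Se

Mg is in period 3, group 2; Se is in period 4, group 16; Pb is in period 6, group 14.
Across a period the outer electron is held more tightly (higher IE₁); down a group it sits in a higher shell, more shielded, and comes off more easily.
Here both period and group differ, so the two effects have to be weighed against each other.
Mg > Pb: period and group pull opposite ways; the down-group shift dominates (738 vs 716 kJ/mol).
Se > Mg: the two effects oppose for this pair; the across-period effect wins (941 vs 738 kJ/mol).
Approximate values (kJ/mol): Mg 738, Se 941, Pb 716.
So from lowest to highest: Pb < Mg < Se.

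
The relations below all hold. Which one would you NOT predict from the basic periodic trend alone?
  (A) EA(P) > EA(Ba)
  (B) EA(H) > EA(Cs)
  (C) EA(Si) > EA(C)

(C)

The general trend: electron affinity increases across a period and decreases down a group.
(A) P (period 3, group 15) vs Ba (period 6, group 2): the stated order agrees with the simple trend.
(B) H (period 1, group 1) vs Cs (period 6, group 1): the stated order agrees with the simple trend.
(C) Si (period 3, group 14) vs C (period 2, group 14): the stated order contradicts the simple trend.
The exception is (C): Si's larger, more diffuse 3p orbitals accept an added electron slightly more readily than C's compact 2p.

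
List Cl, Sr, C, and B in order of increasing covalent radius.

Moving right in a period, electrons are added to the same shell under a stronger nuclear pull, so atoms get smaller; moving down, a new shell is opened and atoms get larger.
These span different periods and groups, so the two trends combine.
B > C: both are in period 2; the period trend gives B the larger value.
Cl > B: the two effects oppose for this pair; the down-group effect wins (99 vs 85 pm).
Sr > Cl: relative to Cl, both the across-period and down-group shifts push Sr's atomic radius up.
Approximate values (pm): B 85, C 75, Cl 99, Sr 185.
So from smallest to largest: C < B < Cl < Sr.

C, B, Cl, Sr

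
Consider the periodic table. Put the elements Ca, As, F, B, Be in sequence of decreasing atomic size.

Ca > As > Be > B > F

Atomic radius shrinks across a period as nuclear charge pulls the same shell inward, and grows down a group as new shells are added.
Here both period and group differ, so the two effects have to be weighed against each other.
B > F: both are in period 2; the period trend gives B the larger value.
Be > B: Be lies to the left of B in period 2, so the across-period effect alone puts Be larger.
As > Be: period and group pull opposite ways; the down-group shift dominates (121 vs 102 pm).
Ca > As: both are in period 4; the period trend gives Ca the larger value.
For reference (pm): Be 102, B 85, F 64, Ca 171, As 121.
So from largest to smallest: Ca > As > Be > B > F.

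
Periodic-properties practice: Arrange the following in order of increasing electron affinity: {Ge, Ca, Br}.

Ca is in period 4, group 2; Ge is in period 4, group 14; Br is in period 4, group 17.
Electron affinity generally becomes more exothermic across a period toward the halogens and less exothermic down a group.
All lie in period 4, so electron affinity increases left to right.
So from lowest to highest: Ca < Ge < Br.

Ca < Ge < Br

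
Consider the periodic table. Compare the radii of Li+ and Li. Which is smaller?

Li+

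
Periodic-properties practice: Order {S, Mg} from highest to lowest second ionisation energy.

S, Mg

IE_2 is the cost of taking one more electron from the +1 cation: S⁺ still has 5 valence electrons; Mg⁺ still has 1 valence electron.
All are still removing valence electrons, so compare the +1 ions as you would atoms: IE_2 generally rises across a period (higher Z_eff) and falls down a group (larger shell), subject to the usual subshell exceptions.
Valence configurations: S⁺ [Ne]3s²3p³, Mg⁺ [Ne]3s¹.
The numbers (kJ/mol): S 2252, Mg 1451.
Hence IE_2: Mg < S.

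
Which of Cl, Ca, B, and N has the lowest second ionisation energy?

The second ionization energy removes an electron from the +1 ion. For each element: Cl⁺ still has 6 valence electrons; Ca⁺ still has 1 valence electron; B⁺ still has 2 valence electrons; N⁺ still has 4 valence electrons.
All are still removing valence electrons, so compare the +1 ions as you would atoms: IE_2 generally rises across a period (higher Z_eff) and falls down a group (larger shell), subject to the usual subshell exceptions.
Valence configurations: Cl⁺ [Ne]3s²3p⁴, Ca⁺ [Ar]4s¹, B⁺ [He]2s², N⁺ [He]2s²2p².
Tabulated IE_2 (kJ/mol): Cl 2298, Ca 1145, B 2427, N 2856.
Overall IE_2 order: Ca < Cl < B < N.

Ca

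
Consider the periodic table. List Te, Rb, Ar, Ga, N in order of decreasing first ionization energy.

Ar, N, Te, Ga, Rb

Removing the outermost electron gets harder across a period and easier down a group.
Here both period and group differ, so the two effects have to be weighed against each other.
Ga > Rb: relative to Rb, both the across-period and down-group shifts push Ga's first ionization energy up.
Te > Ga: period and group pull opposite ways; the across-period shift dominates (869 vs 579 kJ/mol).
N > Te: period and group pull opposite ways; the down-group shift dominates (1402 vs 869 kJ/mol).
Ar > N: the two effects oppose for this pair; the across-period effect wins (1521 vs 1402 kJ/mol).
For reference (kJ/mol): N 1402, Ar 1521, Ga 579, Rb 403, Te 869.
So from highest to lowest: Ar > N > Te > Ga > Rb.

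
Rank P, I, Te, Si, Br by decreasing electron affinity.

Br > I > Te > Si > P

Si is in period 3, group 14; P is in period 3, group 15; Br is in period 4, group 17; Te is in period 5, group 16; I is in period 5, group 17.
Electron affinity generally becomes more exothermic across a period toward the halogens and less exothermic down a group.
Neither a single period nor a single group — weigh both effects.
Si > P: this pair runs against the simple trend — see the exception note.
Te > Si: the two effects oppose for this pair; the across-period effect wins (190 vs 134 kJ/mol).
I > Te: I lies to the right of Te in period 5, so the across-period effect alone puts I higher.
Br > I: they share group 17; the group trend gives Br the larger value.
Note the exception: Si has a higher electron affinity than P, contrary to the simple trend — adding an electron to P's half-filled 3p³ is unfavourable, so Si (3p²) has the more exothermic EA.
Approximate values (kJ/mol): Si 134, P 72, Br 325, Te 190, I 295.
So from highest to lowest: Br > I > Te > Si > P.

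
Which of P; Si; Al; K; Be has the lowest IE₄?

Si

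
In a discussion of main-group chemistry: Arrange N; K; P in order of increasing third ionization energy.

IE_3 is the cost of taking one more electron from the +2 cation: N²⁺ still has 3 valence electrons; K²⁺ is already 1 electron into the core; P²⁺ still has 3 valence electrons.
Usually core removal costs more than valence removal, but here the competition is close: a tightly held n=2 valence electron can cost more to remove than an n=3 core electron, so the actual values have to decide it.
Valence configurations: N²⁺ [He]2s²2p¹, P²⁺ [Ne]3s²3p¹.
Approximate IE_3 values (kJ/mol): N 4578, K 4420, P 2914.
Hence IE_3: P < K < N.

P < K < N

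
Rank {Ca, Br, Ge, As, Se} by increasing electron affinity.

Ca < As < Ge < Se < Br

Ca is in period 4, group 2; Ge is in period 4, group 14; As is in period 4, group 15; Se is in period 4, group 16; Br is in period 4, group 17.
Atoms with high Z_eff and room in the valence shell (especially the halogens) have the most exothermic electron affinities.
All lie in period 4; the across-period trend (electron affinity increases left to right) applies, with the exception below.
Note the exception: Ge has a higher electron affinity than As, contrary to the simple trend — adding an electron to As's half-filled 4p³ is unfavourable, so Ge (4p²) has the more exothermic EA.
Tabulated electron affinity (kJ/mol): Ca 2, Ge 119, As 78, Se 195, Br 325.
So from lowest to highest: Ca < As < Ge < Se < Br.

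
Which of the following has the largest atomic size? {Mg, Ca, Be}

Ca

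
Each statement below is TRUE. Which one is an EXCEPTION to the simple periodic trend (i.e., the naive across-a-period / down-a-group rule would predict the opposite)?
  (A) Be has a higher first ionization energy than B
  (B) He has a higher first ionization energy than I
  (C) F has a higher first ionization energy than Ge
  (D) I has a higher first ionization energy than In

(A)

The general trend: first ionization energy increases across a period and decreases down a group.
(A) Be (period 2, group 2) vs B (period 2, group 13): the stated order contradicts the simple trend.
(B) He (period 1, group 18) vs I (period 5, group 17): the stated order agrees with the simple trend.
(C) F (period 2, group 17) vs Ge (period 4, group 14): the stated order agrees with the simple trend.
(D) I (period 5, group 17) vs In (period 5, group 13): the stated order agrees with the simple trend.
The exception is (A): removing B's lone 2p electron is easier than breaking Be's filled 2s².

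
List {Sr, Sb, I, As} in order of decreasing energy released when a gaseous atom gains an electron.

As is in period 4, group 15; Sr is in period 5, group 2; Sb is in period 5, group 15; I is in period 5, group 17.
EA tends to increase across a period and decrease down a group, though the pattern is less regular than for IE or radius.
These span different periods and groups, so the two trends combine.
As > Sr: relative to Sr, both the across-period and down-group shifts push As's electron affinity up.
Sb > As: this pair runs against the simple trend — see the exception note.
I > Sb: both are in period 5; the period trend gives I the larger value.
Note the exception: Sb has a higher electron affinity than As, contrary to the simple trend — both are half-filled np³, but the pairing/repulsion penalty for the added electron shrinks as the p orbitals become larger and more diffuse down the group, and for Sb that outweighs the weaker nuclear attraction.
For reference (kJ/mol): As 78, Sr 5, Sb 103, I 295.
So from highest to lowest: I > Sb > As > Sr.

I > Sb > As > Sr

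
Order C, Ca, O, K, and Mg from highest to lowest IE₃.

Mg > O > Ca > C > K

After 2 electrons have been removed, what remains? C²⁺ still has 2 valence electrons; Ca²⁺ is the bare [Ar] core; O²⁺ still has 4 valence electrons; K²⁺ is already 1 electron into the core; Mg²⁺ is the bare [Ne] core.
Usually core removal costs more than valence removal, but here the competition is close: a tightly held n=2 valence electron can cost more to remove than an n=3 core electron, so the actual values have to decide it.
Valence configurations: C²⁺ [He]2s², O²⁺ [He]2s²2p².
The numbers (kJ/mol): C 4620, Ca 4912, O 5300, K 4420, Mg 7733.
Overall IE_3 order: K < C < Ca < O < Mg.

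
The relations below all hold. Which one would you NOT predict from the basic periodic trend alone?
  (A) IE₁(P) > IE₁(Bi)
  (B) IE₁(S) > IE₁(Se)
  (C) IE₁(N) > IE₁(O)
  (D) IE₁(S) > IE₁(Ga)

The general trend: IE₁ increases across a period and decreases down a group.
(A) P (period 3, group 15) vs Bi (period 6, group 15): the stated order agrees with the simple trend.
(B) S (period 3, group 16) vs Se (period 4, group 16): the stated order agrees with the simple trend.
(C) N (period 2, group 15) vs O (period 2, group 16): the stated order contradicts the simple trend.
(D) S (period 3, group 16) vs Ga (period 4, group 13): the stated order agrees with the simple trend.
The exception is (C): pairing an electron in O's 2p⁴ costs repulsion energy, so O ionizes more easily than half-filled N (2p³).

(C)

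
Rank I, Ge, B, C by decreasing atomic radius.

I > Ge > B > C

B is in period 2, group 13; C is in period 2, group 14; Ge is in period 4, group 14; I is in period 5, group 17.
Across a period the added protons contract the valence shell; down a group each new principal shell makes the atom larger.
Neither a single period nor a single group — weigh both effects.
B > C: B lies to the left of C in period 2, so the across-period effect alone puts B larger.
Ge > B: the two effects oppose for this pair; the down-group effect wins (121 vs 85 pm).
I > Ge: period and group pull opposite ways; the down-group shift dominates (133 vs 121 pm).
Approximate values (pm): B 85, C 75, Ge 121, I 133.
So from largest to smallest: I > Ge > B > C.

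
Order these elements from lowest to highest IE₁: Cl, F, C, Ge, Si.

C is in period 2, group 14; F is in period 2, group 17; Si is in period 3, group 14; Cl is in period 3, group 17; Ge is in period 4, group 14.
Across a period the outer electron is held more tightly (higher IE₁); down a group it sits in a higher shell, more shielded, and comes off more easily.
Here both period and group differ, so the two effects have to be weighed against each other.
Si > Ge: they share group 14; the group trend gives Si the larger value.
C > Si: they share group 14; the group trend gives C the larger value.
Cl > C: the two effects oppose for this pair; the across-period effect wins (1251 vs 1086 kJ/mol).
F > Cl: they share group 17; the group trend gives F the larger value.
Tabulated first ionization energy (kJ/mol): C 1086, F 1681, Si 786, Cl 1251, Ge 762.
So from lowest to highest: Ge < Si < C < Cl < F.

Ge, Si, C, Cl, F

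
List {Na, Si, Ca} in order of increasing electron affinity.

Na is in period 3, group 1; Si is in period 3, group 14; Ca is in period 4, group 2.
Adding an electron releases more energy for atoms nearer the top right (short of the noble gases).
These span different periods and groups, so the two trends combine.
Na > Ca: period and group pull opposite ways; the down-group shift dominates (53 vs 2 kJ/mol).
Si > Na: Si lies to the right of Na in period 3, so the across-period effect alone puts Si higher.
Approximate values (kJ/mol): Na 53, Si 134, Ca 2.
So from lowest to highest: Ca < Na < Si.

Ca < Na < Si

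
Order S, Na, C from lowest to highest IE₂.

S < C < Na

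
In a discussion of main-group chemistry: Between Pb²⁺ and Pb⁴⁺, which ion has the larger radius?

Both ions have Z = 82 protons, but Pb⁴⁺ has lost more electrons, so its remaining electrons feel a larger effective nuclear charge per electron and are pulled in more tightly.
Higher positive charge → smaller ion, so Pb²⁺ > Pb⁴⁺.

Pb²⁺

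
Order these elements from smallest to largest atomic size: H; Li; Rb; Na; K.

H is in period 1, group 1; Li is in period 2, group 1; Na is in period 3, group 1; K is in period 4, group 1; Rb is in period 5, group 1.
Moving right in a period, electrons are added to the same shell under a stronger nuclear pull, so atoms get smaller; moving down, a new shell is opened and atoms get larger.
All are in group 1, so atomic radius increases down the group.
So from smallest to largest: H < Li < Na < K < Rb.

H < Li < Na < K < Rb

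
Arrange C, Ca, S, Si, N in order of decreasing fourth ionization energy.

N > Ca > C > S > Si

IE_4 is the cost of taking one more electron from the +3 cation: C³⁺ still has 1 valence electron; Ca³⁺ is already 1 electron into the core; S³⁺ still has 3 valence electrons; Si³⁺ still has 1 valence electron; N³⁺ still has 2 valence electrons.
Usually core removal costs more than valence removal, but here the competition is close: a tightly held n=2 valence electron can cost more to remove than an n=3 core electron, so the actual values have to decide it.
Valence configurations: C³⁺ [He]2s¹, S³⁺ [Ne]3s²3p¹, Si³⁺ [Ne]3s¹, N³⁺ [He]2s².
Approximate IE_4 values (kJ/mol): C 6223, Ca 6491, S 4556, Si 4356, N 7475.
Overall IE_4 order: Si < S < C < Ca < N.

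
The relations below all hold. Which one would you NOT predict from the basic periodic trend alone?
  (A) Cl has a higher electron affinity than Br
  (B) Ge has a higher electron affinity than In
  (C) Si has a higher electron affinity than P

(C)

The general trend: electron affinity increases across a period and decreases down a group.
(A) Cl (period 3, group 17) vs Br (period 4, group 17): the stated order agrees with the simple trend.
(B) Ge (period 4, group 14) vs In (period 5, group 13): the stated order agrees with the simple trend.
(C) Si (period 3, group 14) vs P (period 3, group 15): the stated order contradicts the simple trend.
The exception is (C): adding an electron to P's half-filled 3p³ is unfavourable, so Si (3p²) has the more exothermic EA.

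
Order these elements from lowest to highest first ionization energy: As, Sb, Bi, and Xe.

Across a period the outer electron is held more tightly (higher IE₁); down a group it sits in a higher shell, more shielded, and comes off more easily.
These span different periods and groups, so the two trends combine.
Sb > Bi: Sb sits above Bi in group 15, so the down-group effect alone puts Sb higher.
As > Sb: they share group 15; the group trend gives As the larger value.
Xe > As: period and group pull opposite ways; the across-period shift dominates (1170 vs 947 kJ/mol).
Approximate values (kJ/mol): As 947, Sb 831, Xe 1170, Bi 703.
So from lowest to highest: Bi < Sb < As < Xe.

Bi < Sb < As < Xe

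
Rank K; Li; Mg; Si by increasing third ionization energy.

Si < K < Mg < Li

Consider each +2 ion: K²⁺ is already 1 electron into the core; Li²⁺ is already 1 electron into the core; Mg²⁺ is the bare [Ne] core; Si²⁺ still has 2 valence electrons.
Breaking into a closed-shell core is much more expensive than removing a leftover valence electron — K, Mg and Li have the largest IE_3 here.
The numbers (kJ/mol): K 4420, Li 11815, Mg 7733, Si 3232.
So the third ionization energies run Si < K < Mg < Li.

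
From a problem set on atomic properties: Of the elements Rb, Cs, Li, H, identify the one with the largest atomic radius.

Cs

H is in period 1, group 1; Li is in period 2, group 1; Rb is in period 5, group 1; Cs is in period 6, group 1.
Atomic radius shrinks across a period as nuclear charge pulls the same shell inward, and grows down a group as new shells are added.
All are in group 1, so atomic radius increases down the group.
The largest atomic radius among these belongs to Cs.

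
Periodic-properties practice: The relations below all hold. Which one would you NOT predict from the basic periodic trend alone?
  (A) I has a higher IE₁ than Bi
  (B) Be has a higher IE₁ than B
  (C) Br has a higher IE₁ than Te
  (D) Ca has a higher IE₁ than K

(B)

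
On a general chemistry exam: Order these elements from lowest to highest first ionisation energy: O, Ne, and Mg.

Mg < O < Ne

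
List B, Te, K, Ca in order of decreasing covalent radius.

K, Ca, Te, B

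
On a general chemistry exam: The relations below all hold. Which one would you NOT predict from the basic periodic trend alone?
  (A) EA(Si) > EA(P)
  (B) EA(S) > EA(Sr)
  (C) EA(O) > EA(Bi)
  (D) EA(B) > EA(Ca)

The general trend: electron affinity increases across a period and decreases down a group.
(A) Si (period 3, group 14) vs P (period 3, group 15): the stated order contradicts the simple trend.
(B) S (period 3, group 16) vs Sr (period 5, group 2): the stated order agrees with the simple trend.
(C) O (period 2, group 16) vs Bi (period 6, group 15): the stated order agrees with the simple trend.
(D) B (period 2, group 13) vs Ca (period 4, group 2): the stated order agrees with the simple trend.
The exception is (A): adding an electron to P's half-filled 3p³ is unfavourable, so Si (3p²) has the more exothermic EA.

(A)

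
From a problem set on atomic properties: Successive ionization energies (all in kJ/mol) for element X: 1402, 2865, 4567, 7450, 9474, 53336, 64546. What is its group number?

Look for the largest jump between consecutive ionization energies: IE6/IE5 ≈ 5.6, far larger than any earlier ratio.
That jump marks the point where a core electron is being removed. So the atom has 5 valence electrons.
A main-group element with 5 valence electrons is in group 15.

Group 15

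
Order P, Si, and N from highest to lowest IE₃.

IE_3 is the cost of taking one more electron from the +2 cation: P²⁺ still has 3 valence electrons; Si²⁺ still has 2 valence electrons; N²⁺ still has 3 valence electrons.
All are still removing valence electrons, so compare the +2 ions as you would atoms: IE_3 generally rises across a period (higher Z_eff) and falls down a group (larger shell), subject to the usual subshell exceptions.
Valence configurations: P²⁺ [Ne]3s²3p¹, Si²⁺ [Ne]3s², N²⁺ [He]2s²2p¹.
P²⁺ loses a lone 3p electron whereas Si²⁺ must break into a filled 3s² pair, so IE_3(Si) > IE_3(P) even though P has the higher nuclear charge.
Tabulated IE_3 (kJ/mol): P 2914, Si 3232, N 4578.
Hence IE_3: P < Si < N.

N, Si, P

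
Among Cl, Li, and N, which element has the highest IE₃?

Li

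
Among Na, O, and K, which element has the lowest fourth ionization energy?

K

IE_4 is the cost of taking one more electron from the +3 cation: Na³⁺ is already 2 electrons into the core; O³⁺ still has 3 valence electrons; K³⁺ is already 2 electrons into the core.
Usually core removal costs more than valence removal, but here the competition is close: a tightly held n=2 valence electron can cost more to remove than an n=3 core electron, so the actual values have to decide it.
Tabulated IE_4 (kJ/mol): Na 9543, O 7469, K 5877.
Putting it together, IE_4: K < O < Na.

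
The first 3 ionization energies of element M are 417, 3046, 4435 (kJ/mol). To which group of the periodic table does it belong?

Look for the largest jump between consecutive ionization energies: IE2/IE1 ≈ 7.3, far larger than any earlier ratio.
That jump marks the point where a core electron is being removed. So the atom has 1 valence electron.
A main-group element with 1 valence electron is in group 1.

Group 1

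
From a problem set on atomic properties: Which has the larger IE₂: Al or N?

N

IE_2 is the cost of taking one more electron from the +1 cation: Al⁺ still has 2 valence electrons; N⁺ still has 4 valence electrons.
All are still removing valence electrons, so compare the +1 ions as you would atoms: IE_2 generally rises across a period (higher Z_eff) and falls down a group (larger shell), subject to the usual subshell exceptions.
Valence configurations: Al⁺ [Ne]3s², N⁺ [He]2s²2p².
Approximate IE_2 values (kJ/mol): Al 1817, N 2856.
Putting it together, IE_2: Al < N.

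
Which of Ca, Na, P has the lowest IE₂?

Ca

After 1 electron has been removed, what remains? Ca⁺ still has 1 valence electron; Na⁺ is the bare [Ne] core; P⁺ still has 4 valence electrons.
Core electrons are held far more tightly than valence electrons, so Na tops the IE_2 order.
Valence configurations: Ca⁺ [Ar]4s¹, P⁺ [Ne]3s²3p².
The numbers (kJ/mol): Ca 1145, Na 4562, P 1907.
Overall IE_2 order: Ca < P < Na.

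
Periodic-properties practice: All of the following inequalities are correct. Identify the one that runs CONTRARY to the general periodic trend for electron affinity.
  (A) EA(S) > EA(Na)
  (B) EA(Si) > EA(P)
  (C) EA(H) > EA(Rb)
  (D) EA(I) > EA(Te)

The general trend: electron affinity increases across a period and decreases down a group.
(A) S (period 3, group 16) vs Na (period 3, group 1): the stated order agrees with the simple trend.
(B) Si (period 3, group 14) vs P (period 3, group 15): the stated order contradicts the simple trend.
(C) H (period 1, group 1) vs Rb (period 5, group 1): the stated order agrees with the simple trend.
(D) I (period 5, group 17) vs Te (period 5, group 16): the stated order agrees with the simple trend.
The exception is (B): adding an electron to P's half-filled 3p³ is unfavourable, so Si (3p²) has the more exothermic EA.

(B)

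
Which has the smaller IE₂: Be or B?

IE_2 is the cost of taking one more electron from the +1 cation: Be⁺ still has 1 valence electron; B⁺ still has 2 valence electrons.
All are still removing valence electrons, so compare the +1 ions as you would atoms: IE_2 generally rises across a period (higher Z_eff) and falls down a group (larger shell), subject to the usual subshell exceptions.
Valence configurations: Be⁺ [He]2s¹, B⁺ [He]2s².
Tabulated IE_2 (kJ/mol): Be 1757, B 2427.
Overall IE_2 order: Be < B.

Be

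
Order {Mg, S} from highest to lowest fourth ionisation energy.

Mg > S

After 3 electrons have been removed, what remains? Mg³⁺ is already 1 electron into the core; S³⁺ still has 3 valence electrons.
Breaking into a closed-shell core is much more expensive than removing a leftover valence electron — Mg has the largest IE_4 here.
Tabulated IE_4 (kJ/mol): Mg 10543, S 4556.
Overall IE_4 order: S < Mg.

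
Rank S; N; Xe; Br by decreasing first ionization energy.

N > Xe > Br > S

N is in period 2, group 15; S is in period 3, group 16; Br is in period 4, group 17; Xe is in period 5, group 18.
Removing the outermost electron gets harder across a period and easier down a group.
A diagonal step moves right (one effect) and down (the opposite effect) at once.
Br > S: period and group pull opposite ways; the across-period shift dominates (1140 vs 1000 kJ/mol).
Xe > Br: period and group pull opposite ways; the across-period shift dominates (1170 vs 1140 kJ/mol).
N > Xe: period and group pull opposite ways; the down-group shift dominates (1402 vs 1170 kJ/mol).
Approximate values (kJ/mol): N 1402, S 1000, Br 1140, Xe 1170.
So from highest to lowest: N > Xe > Br > S.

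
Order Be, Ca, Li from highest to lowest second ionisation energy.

IE_2 is the cost of taking one more electron from the +1 cation: Be⁺ still has 1 valence electron; Ca⁺ still has 1 valence electron; Li⁺ is the bare [He] core.
Core electrons are held far more tightly than valence electrons, so Li tops the IE_2 order.
Valence configurations: Be⁺ [He]2s¹, Ca⁺ [Ar]4s¹.
Tabulated IE_2 (kJ/mol): Be 1757, Ca 1145, Li 7298.
Hence IE_2: Ca < Be < Li.

Li, Be, Ca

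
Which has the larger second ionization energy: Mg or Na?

Na

IE_2 is the cost of taking one more electron from the +1 cation: Mg⁺ still has 1 valence electron; Na⁺ is the bare [Ne] core.
Breaking into a closed-shell core is much more expensive than removing a leftover valence electron — Na has the largest IE_2 here.
The numbers (kJ/mol): Mg 1451, Na 4562.
So the second ionization energies run Mg < Na.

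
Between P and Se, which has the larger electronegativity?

Se

Smaller atoms with higher effective nuclear charge are more electronegative.
These sit on a diagonal, where the across-period and down-group effects partly cancel.
Se > P: period and group pull opposite ways; the across-period shift dominates (2.55 vs 2.19).
Approximate values (Pauling): P 2.19, Se 2.55.
So Se has the larger electronegativity (Se > P).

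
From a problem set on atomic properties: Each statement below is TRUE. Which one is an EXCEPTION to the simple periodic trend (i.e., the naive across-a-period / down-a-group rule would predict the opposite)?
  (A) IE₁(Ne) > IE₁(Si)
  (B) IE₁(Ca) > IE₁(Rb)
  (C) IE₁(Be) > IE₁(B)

(C)

The general trend: IE₁ increases across a period and decreases down a group.
(A) Ne (period 2, group 18) vs Si (period 3, group 14): the stated order agrees with the simple trend.
(B) Ca (period 4, group 2) vs Rb (period 5, group 1): the stated order agrees with the simple trend.
(C) Be (period 2, group 2) vs B (period 2, group 13): the stated order contradicts the simple trend.
The exception is (C): removing B's lone 2p electron is easier than breaking Be's filled 2s².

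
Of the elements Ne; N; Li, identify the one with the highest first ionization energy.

Li is in period 2, group 1; N is in period 2, group 15; Ne is in period 2, group 18.
Across a period the outer electron is held more tightly (higher IE₁); down a group it sits in a higher shell, more shielded, and comes off more easily.
All lie in period 2, so first ionization energy increases left to right.
The highest first ionization energy among these belongs to Ne.

Ne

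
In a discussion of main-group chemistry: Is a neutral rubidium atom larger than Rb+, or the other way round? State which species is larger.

Rb

Forming Rb+ removes 1 electron from Rb. Fewer electrons for the same nuclear charge means less shielding and a higher Z_eff on the remaining electrons, and for main-group metals the entire outer shell is lost.
A cation is smaller than its parent atom: Rb+ < Rb.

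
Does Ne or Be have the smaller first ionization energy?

Be

IE₁ increases left→right with effective nuclear charge and decreases top→bottom as the valence shell moves farther out.
All lie in period 2, so first ionization energy increases left to right.
So Be has the smaller first ionization energy (Be < Ne).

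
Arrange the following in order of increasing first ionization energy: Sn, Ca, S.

Ca < Sn < S

S is in period 3, group 16; Ca is in period 4, group 2; Sn is in period 5, group 14.
Across a period the outer electron is held more tightly (higher IE₁); down a group it sits in a higher shell, more shielded, and comes off more easily.
These span different periods and groups, so the two trends combine.
Sn > Ca: the two effects oppose for this pair; the across-period effect wins (709 vs 590 kJ/mol).
S > Sn: both effects reinforce here, so S is clearly the higher of the two.
For reference (kJ/mol): S 1000, Ca 590, Sn 709.
So from lowest to highest: Ca < Sn < S.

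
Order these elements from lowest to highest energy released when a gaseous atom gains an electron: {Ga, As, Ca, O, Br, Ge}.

O is in period 2, group 16; Ca is in period 4, group 2; Ga is in period 4, group 13; Ge is in period 4, group 14; As is in period 4, group 15; Br is in period 4, group 17.
Adding an electron releases more energy for atoms nearer the top right (short of the noble gases).
Neither a single period nor a single group — weigh both effects.
Ga > Ca: Ga lies to the right of Ca in period 4, so the across-period effect alone puts Ga higher.
As > Ga: both are in period 4; the period trend gives As the larger value.
Ge > As: this pair runs against the simple trend — see the exception note.
O > Ge: both effects reinforce here, so O is clearly the higher of the two.
Br > O: period and group pull opposite ways; the across-period shift dominates (325 vs 141 kJ/mol).
Note the exception: Ge has a higher electron affinity than As, contrary to the simple trend — adding an electron to As's half-filled 4p³ is unfavourable, so Ge (4p²) has the more exothermic EA.
Tabulated electron affinity (kJ/mol): O 141, Ca 2, Ga 29, Ge 119, As 78, Br 325.
So from lowest to highest: Ca < Ga < As < Ge < O < Br.

Ca, Ga, As, Ge, O, Br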